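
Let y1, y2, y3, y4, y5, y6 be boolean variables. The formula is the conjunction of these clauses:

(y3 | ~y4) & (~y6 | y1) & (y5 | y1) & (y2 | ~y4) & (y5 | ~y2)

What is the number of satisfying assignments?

19

Split on y1, then y2.
  y1=1, y2=1: y6 free; 3 ways for (y3,y4,y5) × 2^1 = 6.
  y1=1, y2=0: forces y4=0; y3, y5, y6 free → 2^3 = 8.
  y1=0, y2=1: remaining (y3,y4,y5,y6) ∈ {(0,0,1,0); (1,0,1,0); (1,1,1,0)} — 3.
  y1=0, y2=0: remaining (y3,y4,y5,y6) ∈ {(0,0,1,0); (1,0,1,0)} — 2.
Total: 6 + 8 + 3 + 2 = 19.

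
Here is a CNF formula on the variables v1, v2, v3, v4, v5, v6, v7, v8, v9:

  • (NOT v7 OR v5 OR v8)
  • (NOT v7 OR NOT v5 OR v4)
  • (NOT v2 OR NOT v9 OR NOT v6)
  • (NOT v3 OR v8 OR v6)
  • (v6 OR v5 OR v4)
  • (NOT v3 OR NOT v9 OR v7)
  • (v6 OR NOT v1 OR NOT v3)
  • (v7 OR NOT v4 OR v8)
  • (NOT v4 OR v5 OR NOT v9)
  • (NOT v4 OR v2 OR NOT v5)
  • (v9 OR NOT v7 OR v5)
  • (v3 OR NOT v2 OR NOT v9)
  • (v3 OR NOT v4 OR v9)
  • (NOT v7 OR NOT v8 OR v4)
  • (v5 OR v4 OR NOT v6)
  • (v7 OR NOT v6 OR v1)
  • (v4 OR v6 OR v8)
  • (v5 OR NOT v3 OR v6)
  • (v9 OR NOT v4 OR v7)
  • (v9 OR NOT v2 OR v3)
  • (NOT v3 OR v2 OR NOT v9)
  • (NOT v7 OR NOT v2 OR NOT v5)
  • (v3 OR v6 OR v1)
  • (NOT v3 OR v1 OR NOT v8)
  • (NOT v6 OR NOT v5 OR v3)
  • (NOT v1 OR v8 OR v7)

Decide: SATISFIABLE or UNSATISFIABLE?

Set v1 = True and propagate.
Branch on v2: take v2 = False.
The remaining clauses are satisfied by v3 = True, v4 = False, v5 = True, v6 = True, v7 = False, v8 = True, v9 = False.
So v1 = True, v2 = False, v3 = True, v4 = False, v5 = True, v6 = True, v7 = False, v8 = True, v9 = False is a satisfying assignment.

SATISFIABLE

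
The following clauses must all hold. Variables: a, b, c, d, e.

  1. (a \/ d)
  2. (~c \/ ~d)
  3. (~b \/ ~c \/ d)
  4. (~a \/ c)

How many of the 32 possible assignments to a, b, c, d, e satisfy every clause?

6

Satisfying assignments:
  a=F b=F c=F d=T e=F
  a=F b=F c=F d=T e=T
  a=F b=T c=F d=T e=F
  a=F b=T c=F d=T e=T
  a=T b=F c=T d=F e=F
  a=T b=F c=T d=F e=T
That's 6 in total.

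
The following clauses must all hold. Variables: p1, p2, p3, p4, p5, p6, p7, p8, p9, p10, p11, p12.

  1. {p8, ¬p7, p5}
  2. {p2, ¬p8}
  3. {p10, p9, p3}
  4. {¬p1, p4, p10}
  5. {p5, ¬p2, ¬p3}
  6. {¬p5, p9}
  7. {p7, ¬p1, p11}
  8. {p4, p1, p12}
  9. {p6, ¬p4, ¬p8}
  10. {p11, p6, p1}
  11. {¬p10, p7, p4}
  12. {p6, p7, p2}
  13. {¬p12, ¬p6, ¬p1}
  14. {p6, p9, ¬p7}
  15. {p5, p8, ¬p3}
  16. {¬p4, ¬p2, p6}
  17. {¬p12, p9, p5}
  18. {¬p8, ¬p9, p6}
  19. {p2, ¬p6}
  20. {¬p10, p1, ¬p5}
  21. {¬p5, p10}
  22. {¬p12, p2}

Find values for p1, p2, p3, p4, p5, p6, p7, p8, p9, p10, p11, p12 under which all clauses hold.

p1=True, p2=False, p3=False, p4=False, p5=True, p6=False, p7=True, p8=False, p9=True, p10=True, p11=True, p12=False

p11 occurs only positively in the remaining clauses — set p11 = True.
Try p1 = True.
The remaining clauses are satisfied by p2 = False, p3 = False, p4 = False, p5 = True, p6 = False, p7 = True, p8 = False, p9 = True, p10 = True, p12 = False.
Every clause has at least one true literal under this assignment.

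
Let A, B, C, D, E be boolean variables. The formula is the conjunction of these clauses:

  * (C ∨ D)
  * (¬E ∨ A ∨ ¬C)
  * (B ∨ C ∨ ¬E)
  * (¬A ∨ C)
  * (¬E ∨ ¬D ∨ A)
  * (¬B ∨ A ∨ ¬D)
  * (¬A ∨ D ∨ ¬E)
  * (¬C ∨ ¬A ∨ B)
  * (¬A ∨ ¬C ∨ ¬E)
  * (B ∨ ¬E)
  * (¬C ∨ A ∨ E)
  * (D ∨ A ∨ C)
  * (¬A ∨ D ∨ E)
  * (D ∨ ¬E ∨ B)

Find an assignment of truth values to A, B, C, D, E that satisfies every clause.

Set A = True and propagate.
  then C is forced to True.
  then B is forced to True.
  then E is forced to False.
  then D is forced to True.
Check each clause:
  1. (C ∨ D) — C is true.
  2. (¬E ∨ ¬C ∨ A) — A is true.
  3. (B ∨ ¬E ∨ C) — B is true.
  4. (C ∨ ¬A) — C is true.
  5. (A ∨ ¬D ∨ ¬E) — A is true.
  6. (¬B ∨ A ∨ ¬D) — A is true.
  7. (¬A ∨ D ∨ ¬E) — ¬E is true.
  8. (B ∨ ¬A ∨ ¬C) — B is true.
  9. (¬C ∨ ¬E ∨ ¬A) — ¬E is true.
  10. (B ∨ ¬E) — B is true.
  11. (¬C ∨ E ∨ A) — A is true.
  12. (C ∨ D ∨ A) — A is true.
  13. (E ∨ ¬A ∨ D) — D is true.
  14. (¬E ∨ B ∨ D) — B is true.

A=True  B=True  C=True  D=True  E=False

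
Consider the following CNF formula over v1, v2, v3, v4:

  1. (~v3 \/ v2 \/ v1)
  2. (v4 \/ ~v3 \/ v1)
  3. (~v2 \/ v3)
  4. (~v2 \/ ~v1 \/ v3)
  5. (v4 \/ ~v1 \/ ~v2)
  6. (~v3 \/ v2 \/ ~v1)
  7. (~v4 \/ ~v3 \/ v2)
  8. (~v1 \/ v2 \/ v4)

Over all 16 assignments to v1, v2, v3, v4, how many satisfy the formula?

5

Satisfying assignments:
  v1=F v2=F v3=F v4=F
  v1=F v2=F v3=F v4=T
  v1=F v2=T v3=T v4=T
  v1=T v2=F v3=F v4=T
  v1=T v2=T v3=T v4=T
Count: 5.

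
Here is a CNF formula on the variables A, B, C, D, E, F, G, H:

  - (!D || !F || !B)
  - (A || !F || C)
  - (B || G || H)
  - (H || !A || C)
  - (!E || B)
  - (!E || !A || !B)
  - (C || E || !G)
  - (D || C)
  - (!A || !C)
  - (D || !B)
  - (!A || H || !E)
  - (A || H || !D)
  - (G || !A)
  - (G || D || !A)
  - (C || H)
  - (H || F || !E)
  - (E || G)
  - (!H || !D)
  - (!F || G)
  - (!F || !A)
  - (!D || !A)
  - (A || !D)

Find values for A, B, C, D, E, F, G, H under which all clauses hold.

Branch on A: take A = False.
  then D is forced to False.
  then C is forced to True.
  then B is forced to False.
  then E is forced to False.
  then G is forced to True.
F, H are now unconstrained; take F = False, H = False.
Every clause has at least one true literal under this assignment.

A=False, B=False, C=True, D=False, E=False, F=False, G=True, H=False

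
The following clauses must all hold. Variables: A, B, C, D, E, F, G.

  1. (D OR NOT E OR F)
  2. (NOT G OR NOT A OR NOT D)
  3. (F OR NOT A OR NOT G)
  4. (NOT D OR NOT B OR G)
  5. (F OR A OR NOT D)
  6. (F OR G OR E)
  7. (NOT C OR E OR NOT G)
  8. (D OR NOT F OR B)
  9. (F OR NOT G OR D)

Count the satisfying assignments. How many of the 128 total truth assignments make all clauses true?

30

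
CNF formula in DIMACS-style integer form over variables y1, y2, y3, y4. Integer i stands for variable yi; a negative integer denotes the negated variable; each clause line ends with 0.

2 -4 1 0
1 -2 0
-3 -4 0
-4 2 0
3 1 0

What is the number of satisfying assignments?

Satisfying assignments:
  y1=F y2=F y3=T y4=F
  y1=T y2=F y3=F y4=F
  y1=T y2=F y3=T y4=F
  y1=T y2=T y3=F y4=F
  y1=T y2=T y3=F y4=T
  y1=T y2=T y3=T y4=F
Count: 6.

6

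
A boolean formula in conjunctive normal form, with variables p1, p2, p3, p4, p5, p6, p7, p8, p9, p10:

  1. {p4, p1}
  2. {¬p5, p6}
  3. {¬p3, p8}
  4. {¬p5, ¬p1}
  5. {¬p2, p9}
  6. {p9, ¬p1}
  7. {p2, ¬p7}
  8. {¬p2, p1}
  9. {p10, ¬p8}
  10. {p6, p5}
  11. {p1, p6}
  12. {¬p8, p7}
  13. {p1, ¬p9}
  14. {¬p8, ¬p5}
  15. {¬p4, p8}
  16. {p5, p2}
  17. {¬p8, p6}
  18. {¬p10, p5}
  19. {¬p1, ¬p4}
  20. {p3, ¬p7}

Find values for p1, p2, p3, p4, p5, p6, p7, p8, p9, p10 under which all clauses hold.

p6 occurs only positively in the remaining clauses — set p6 = True.
Set p1 = True and propagate.
  then p5 is forced to False.
  then p9 is forced to True.
  then p2 is forced to True.
  then p10 is forced to False.
  then p8 is forced to False.
  then p3 is forced to False.
  then p4 is forced to False.
  then p7 is forced to False.

p1=1, p2=1, p3=0, p4=0, p5=0, p6=1, p7=0, p8=0, p9=1, p10=0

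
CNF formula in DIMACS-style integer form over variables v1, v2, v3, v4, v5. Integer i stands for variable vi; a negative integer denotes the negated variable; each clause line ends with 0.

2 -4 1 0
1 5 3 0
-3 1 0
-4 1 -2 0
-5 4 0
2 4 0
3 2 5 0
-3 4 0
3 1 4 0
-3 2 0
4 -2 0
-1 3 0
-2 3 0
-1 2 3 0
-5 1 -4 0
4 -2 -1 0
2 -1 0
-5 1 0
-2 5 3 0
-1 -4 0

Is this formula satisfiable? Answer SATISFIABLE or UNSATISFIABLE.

UNSATISFIABLE

v1 = True:
  propagation gives v3=True, v4=True; an empty clause results — contradiction.
v1 = False:
  propagation gives v3=False, v5=True; an empty clause results — contradiction.
Every branch closes, so no satisfying assignment exists.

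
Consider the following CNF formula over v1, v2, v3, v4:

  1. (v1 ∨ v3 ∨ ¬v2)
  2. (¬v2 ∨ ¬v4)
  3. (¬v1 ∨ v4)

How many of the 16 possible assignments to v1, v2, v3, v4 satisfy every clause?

7

Satisfying assignments:
  v1=0 v2=0 v3=0 v4=0
  v1=0 v2=0 v3=0 v4=1
  v1=0 v2=0 v3=1 v4=0
  v1=0 v2=0 v3=1 v4=1
  v1=0 v2=1 v3=1 v4=0
  v1=1 v2=0 v3=0 v4=1
  v1=1 v2=0 v3=1 v4=1
That's 7 in total.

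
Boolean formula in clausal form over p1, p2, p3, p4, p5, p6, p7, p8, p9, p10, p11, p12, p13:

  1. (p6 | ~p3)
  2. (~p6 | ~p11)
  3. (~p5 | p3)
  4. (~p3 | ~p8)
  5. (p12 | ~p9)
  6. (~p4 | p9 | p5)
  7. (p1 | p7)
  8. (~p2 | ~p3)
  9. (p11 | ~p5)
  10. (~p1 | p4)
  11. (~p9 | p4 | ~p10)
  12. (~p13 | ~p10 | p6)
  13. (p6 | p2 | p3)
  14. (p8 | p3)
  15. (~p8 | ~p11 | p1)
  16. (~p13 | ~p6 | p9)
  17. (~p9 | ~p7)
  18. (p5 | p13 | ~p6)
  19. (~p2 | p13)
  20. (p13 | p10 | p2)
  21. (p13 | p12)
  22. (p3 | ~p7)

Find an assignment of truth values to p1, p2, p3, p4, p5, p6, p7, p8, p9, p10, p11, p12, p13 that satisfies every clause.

Pure literal: p12 appears only positively; assign p12 = True.
Branch on p1: take p1 = True.
  then p4 is forced to True.
The remaining clauses are satisfied by p2 = True, p3 = False, p5 = False, p6 = False, p7 = False, p8 = True, p9 = True, p10 = False, p11 = True, p13 = True.
Every clause has at least one true literal under this assignment.

p1=1, p2=1, p3=0, p4=1, p5=0, p6=0, p7=0, p8=1, p9=1, p10=0, p11=1, p12=1, p13=1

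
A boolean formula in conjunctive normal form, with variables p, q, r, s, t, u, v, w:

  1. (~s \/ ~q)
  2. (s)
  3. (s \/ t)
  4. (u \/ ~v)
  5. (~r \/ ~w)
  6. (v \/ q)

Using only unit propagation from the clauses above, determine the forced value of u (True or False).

True

(s) is a unit clause: s = True.
From (~s \/ ~q) and s = True: q = False.
From (q \/ v) and q = False: v = True.
From (~v \/ u) and v = True: u = True.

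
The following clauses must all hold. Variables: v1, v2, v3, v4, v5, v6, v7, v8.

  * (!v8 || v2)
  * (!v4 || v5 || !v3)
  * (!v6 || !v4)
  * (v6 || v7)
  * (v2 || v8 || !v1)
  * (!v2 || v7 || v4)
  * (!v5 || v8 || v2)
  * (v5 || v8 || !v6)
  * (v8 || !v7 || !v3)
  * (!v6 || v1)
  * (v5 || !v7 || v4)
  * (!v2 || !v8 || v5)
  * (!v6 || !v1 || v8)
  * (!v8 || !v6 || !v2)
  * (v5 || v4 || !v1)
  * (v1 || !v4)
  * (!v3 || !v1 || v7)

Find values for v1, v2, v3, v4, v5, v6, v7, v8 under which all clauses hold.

Branch on v1: take v1 = True.
The remaining clauses are satisfied by v2 = True, v3 = True, v4 = False, v5 = True, v6 = False, v7 = True, v8 = True.
Check each clause:
  1. (!v8 || v2) — v2 is true.
  2. (!v4 || !v3 || v5) — !v4 is true.
  3. (!v4 || !v6) — !v6 is true.
  4. (v6 || v7) — v7 is true.
  5. (v8 || !v1 || v2) — v8 is true.
  6. (v7 || !v2 || v4) — v7 is true.
  7. (v2 || !v5 || v8) — v8 is true.
  8. (!v6 || v5 || v8) — v8 is true.
  9. (v8 || !v7 || !v3) — v8 is true.
  10. (!v6 || v1) — v1 is true.
  11. (v5 || v4 || !v7) — v5 is true.
  12. (v5 || !v8 || !v2) — v5 is true.
  13. (!v6 || v8 || !v1) — v8 is true.
  14. (!v6 || !v2 || !v8) — !v6 is true.
  15. (v4 || v5 || !v1) — v5 is true.
  16. (!v4 || v1) — v1 is true.
  17. (!v3 || v7 || !v1) — v7 is true.

v1=True, v2=True, v3=True, v4=False, v5=True, v6=False, v7=True, v8=True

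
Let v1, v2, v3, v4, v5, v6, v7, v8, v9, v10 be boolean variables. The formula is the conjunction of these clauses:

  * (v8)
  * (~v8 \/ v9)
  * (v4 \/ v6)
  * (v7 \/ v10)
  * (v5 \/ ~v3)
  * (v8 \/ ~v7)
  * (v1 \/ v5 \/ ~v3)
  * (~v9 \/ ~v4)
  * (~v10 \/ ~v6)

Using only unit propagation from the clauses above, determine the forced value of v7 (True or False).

Unit clause (v8) sets v8 = True.
From (v9 \/ ~v8) and v8 = True: v9 = True.
(~v4 \/ ~v9) with v9 = True leaves only ~v4, so v4 = False.
In (v4 \/ v6), v4 is now false; v6 must hold, so v6 = True.
(~v10 \/ ~v6) with v6 = True leaves only ~v10, so v10 = False.
(v10 \/ v7) with v10 = False leaves only v7, so v7 = True.

True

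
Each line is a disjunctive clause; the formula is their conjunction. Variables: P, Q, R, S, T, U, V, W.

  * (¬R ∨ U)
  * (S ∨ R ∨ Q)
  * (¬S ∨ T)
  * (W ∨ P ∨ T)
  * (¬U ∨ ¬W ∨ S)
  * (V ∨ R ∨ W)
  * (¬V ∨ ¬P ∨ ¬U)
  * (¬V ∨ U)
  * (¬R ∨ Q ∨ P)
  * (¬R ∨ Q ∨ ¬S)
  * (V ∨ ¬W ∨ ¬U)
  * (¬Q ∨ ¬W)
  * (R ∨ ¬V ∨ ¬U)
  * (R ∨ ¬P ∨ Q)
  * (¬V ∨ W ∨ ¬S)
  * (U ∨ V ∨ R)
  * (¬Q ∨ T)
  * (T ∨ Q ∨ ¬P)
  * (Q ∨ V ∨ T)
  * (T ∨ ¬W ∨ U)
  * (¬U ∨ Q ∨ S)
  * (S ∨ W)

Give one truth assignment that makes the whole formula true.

P = T, Q = T, R = T, S = T, T = T, U = T, V = F, W = F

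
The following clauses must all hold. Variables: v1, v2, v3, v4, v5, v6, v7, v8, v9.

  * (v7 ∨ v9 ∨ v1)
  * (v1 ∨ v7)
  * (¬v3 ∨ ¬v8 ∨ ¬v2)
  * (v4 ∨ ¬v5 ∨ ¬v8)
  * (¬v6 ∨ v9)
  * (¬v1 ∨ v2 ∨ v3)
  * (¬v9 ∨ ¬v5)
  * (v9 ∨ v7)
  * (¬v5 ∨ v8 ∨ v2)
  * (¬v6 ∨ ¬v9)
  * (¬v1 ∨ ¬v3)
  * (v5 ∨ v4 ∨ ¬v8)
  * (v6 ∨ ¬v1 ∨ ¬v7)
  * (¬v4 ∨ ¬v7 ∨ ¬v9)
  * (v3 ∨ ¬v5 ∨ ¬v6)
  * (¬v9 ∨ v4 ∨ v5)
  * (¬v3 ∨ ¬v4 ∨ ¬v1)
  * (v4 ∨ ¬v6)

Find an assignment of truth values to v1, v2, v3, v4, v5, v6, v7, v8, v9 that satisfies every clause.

v1 = False  v2 = True  v3 = False  v4 = True  v5 = True  v6 = False  v7 = True  v8 = True  v9 = False

Check each clause:
  1. (v9 ∨ v7 ∨ v1) — v7 is true.
  2. (v1 ∨ v7) — v7 is true.
  3. (¬v2 ∨ ¬v3 ∨ ¬v8) — ¬v3 is true.
  4. (v4 ∨ ¬v5 ∨ ¬v8) — v4 is true.
  5. (v9 ∨ ¬v6) — ¬v6 is true.
  6. (v2 ∨ ¬v1 ∨ v3) — v2 is true.
  7. (¬v5 ∨ ¬v9) — ¬v9 is true.
  8. (v9 ∨ v7) — v7 is true.
  9. (¬v5 ∨ v2 ∨ v8) — v8 is true.
  10. (¬v6 ∨ ¬v9) — ¬v6 is true.
  11. (¬v1 ∨ ¬v3) — ¬v3 is true.
  12. (v4 ∨ ¬v8 ∨ v5) — v4 is true.
  13. (v6 ∨ ¬v7 ∨ ¬v1) — ¬v1 is true.
  14. (¬v4 ∨ ¬v7 ∨ ¬v9) — ¬v9 is true.
  15. (¬v5 ∨ ¬v6 ∨ v3) — ¬v6 is true.
  16. (¬v9 ∨ v4 ∨ v5) — v4 is true.
  17. (¬v4 ∨ ¬v1 ∨ ¬v3) — ¬v3 is true.
  18. (v4 ∨ ¬v6) — ¬v6 is true.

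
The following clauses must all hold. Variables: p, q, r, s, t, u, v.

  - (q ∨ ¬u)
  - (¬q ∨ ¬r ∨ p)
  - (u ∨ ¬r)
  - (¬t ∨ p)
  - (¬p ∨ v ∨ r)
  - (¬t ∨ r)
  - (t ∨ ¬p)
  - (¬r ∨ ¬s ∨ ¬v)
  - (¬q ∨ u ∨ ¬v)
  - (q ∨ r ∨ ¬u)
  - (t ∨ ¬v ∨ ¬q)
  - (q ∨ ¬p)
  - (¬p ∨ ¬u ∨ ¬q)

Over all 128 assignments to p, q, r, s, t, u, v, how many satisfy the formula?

8

Case analysis on q and p:
  q=T, p=T: a clause becomes empty — 0.
  q=T, p=F: remaining (r,s,t,u,v) ∈ {(F,F,F,F,F); (F,F,F,T,F); (F,T,F,F,F); (F,T,F,T,F)} — 4.
  q=F, p=T: a clause becomes empty — 0.
  q=F, p=F: remaining (r,s,t,u,v) ∈ {(F,F,F,F,F); (F,F,F,F,T); (F,T,F,F,F); (F,T,F,F,T)} — 4.
Total: 0 + 4 + 0 + 4 = 8.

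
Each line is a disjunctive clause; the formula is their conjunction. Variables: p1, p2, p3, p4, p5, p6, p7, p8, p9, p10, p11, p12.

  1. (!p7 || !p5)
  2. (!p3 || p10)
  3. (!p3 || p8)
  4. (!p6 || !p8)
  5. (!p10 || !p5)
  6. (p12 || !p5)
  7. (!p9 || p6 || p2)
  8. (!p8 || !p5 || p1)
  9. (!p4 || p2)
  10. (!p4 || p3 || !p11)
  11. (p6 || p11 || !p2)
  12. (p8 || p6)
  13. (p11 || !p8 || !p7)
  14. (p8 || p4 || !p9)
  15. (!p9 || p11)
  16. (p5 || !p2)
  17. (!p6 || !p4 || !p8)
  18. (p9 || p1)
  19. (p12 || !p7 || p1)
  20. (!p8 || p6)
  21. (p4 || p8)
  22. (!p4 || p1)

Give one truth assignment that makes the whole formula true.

p1=True, p2=True, p3=False, p4=True, p5=True, p6=True, p7=False, p8=False, p9=False, p10=False, p11=False, p12=True

Check each clause:
  1. (!p5 || !p7) — !p7 is true.
  2. (!p3 || p10) — !p3 is true.
  3. (p8 || !p3) — !p3 is true.
  4. (!p6 || !p8) — !p8 is true.
  5. (!p10 || !p5) — !p10 is true.
  6. (p12 || !p5) — p12 is true.
  7. (p2 || !p9 || p6) — p2 is true.
  8. (p1 || !p8 || !p5) — !p8 is true.
  9. (p2 || !p4) — p2 is true.
  10. (!p4 || !p11 || p3) — !p11 is true.
  11. (p11 || !p2 || p6) — p6 is true.
  12. (p6 || p8) — p6 is true.
  13. (p11 || !p7 || !p8) — !p8 is true.
  14. (p8 || p4 || !p9) — p4 is true.
  15. (!p9 || p11) — !p9 is true.
  16. (!p2 || p5) — p5 is true.
  17. (!p4 || !p8 || !p6) — !p8 is true.
  18. (p9 || p1) — p1 is true.
  19. (p1 || p12 || !p7) — p1 is true.
  20. (!p8 || p6) — !p8 is true.
  21. (p4 || p8) — p4 is true.
  22. (p1 || !p4) — p1 is true.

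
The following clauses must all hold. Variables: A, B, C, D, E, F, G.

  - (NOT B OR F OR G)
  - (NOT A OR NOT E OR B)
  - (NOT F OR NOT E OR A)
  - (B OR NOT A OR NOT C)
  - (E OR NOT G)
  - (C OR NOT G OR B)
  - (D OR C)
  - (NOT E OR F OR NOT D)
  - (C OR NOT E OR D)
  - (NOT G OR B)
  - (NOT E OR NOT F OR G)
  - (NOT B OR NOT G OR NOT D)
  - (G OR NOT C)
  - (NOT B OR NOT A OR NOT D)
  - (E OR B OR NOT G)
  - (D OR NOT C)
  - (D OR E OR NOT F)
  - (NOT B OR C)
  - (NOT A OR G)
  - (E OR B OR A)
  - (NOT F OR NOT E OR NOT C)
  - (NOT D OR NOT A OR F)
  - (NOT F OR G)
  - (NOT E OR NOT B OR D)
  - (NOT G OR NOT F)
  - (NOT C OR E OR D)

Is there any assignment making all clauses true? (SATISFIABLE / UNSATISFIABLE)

UNSATISFIABLE

E = True:
  B = True:
    propagation gives C=True, G=True, D=False; an empty clause results — contradiction.
  B = False:
    propagation gives A=False, F=False, D=False, C=True; an empty clause results — contradiction.
E = False:
  propagation gives G=False, C=False, D=True, B=False; an empty clause results — contradiction.
Every branch closes, so no satisfying assignment exists.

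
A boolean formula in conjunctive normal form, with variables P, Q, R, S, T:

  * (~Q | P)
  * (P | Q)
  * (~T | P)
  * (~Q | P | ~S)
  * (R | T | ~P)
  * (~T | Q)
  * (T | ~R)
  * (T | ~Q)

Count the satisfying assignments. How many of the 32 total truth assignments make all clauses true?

Satisfying assignments:
  P=T Q=T R=F S=F T=T
  P=T Q=T R=F S=T T=T
  P=T Q=T R=T S=F T=T
  P=T Q=T R=T S=T T=T
That's 4 in total.

4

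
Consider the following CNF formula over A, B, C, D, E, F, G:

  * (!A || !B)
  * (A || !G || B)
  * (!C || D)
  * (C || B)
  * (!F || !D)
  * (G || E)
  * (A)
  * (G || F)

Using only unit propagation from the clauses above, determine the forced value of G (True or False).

(A) stands alone — A = True.
(!A || !B): since A = True, the clause reduces to (!B). B = False.
From (B || C) and B = False: C = True.
From (!C || D) and C = True: D = True.
(!D || !F) with D = True leaves only !F, so F = False.
From (F || G) and F = False: G = True.

True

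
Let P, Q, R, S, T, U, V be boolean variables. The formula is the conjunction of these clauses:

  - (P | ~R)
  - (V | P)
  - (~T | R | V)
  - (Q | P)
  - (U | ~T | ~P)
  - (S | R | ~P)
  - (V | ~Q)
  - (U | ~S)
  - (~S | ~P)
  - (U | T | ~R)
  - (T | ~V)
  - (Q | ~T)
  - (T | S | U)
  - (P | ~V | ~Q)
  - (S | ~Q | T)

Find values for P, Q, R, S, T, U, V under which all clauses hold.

Pure literal: U appears only positively; assign U = True.
Set P = True and propagate.
  then S is forced to False.
  then R is forced to True.
Set Q = False and propagate.
  then T is forced to False.
  then V is forced to False.

P=True, Q=False, R=True, S=False, T=False, U=True, V=False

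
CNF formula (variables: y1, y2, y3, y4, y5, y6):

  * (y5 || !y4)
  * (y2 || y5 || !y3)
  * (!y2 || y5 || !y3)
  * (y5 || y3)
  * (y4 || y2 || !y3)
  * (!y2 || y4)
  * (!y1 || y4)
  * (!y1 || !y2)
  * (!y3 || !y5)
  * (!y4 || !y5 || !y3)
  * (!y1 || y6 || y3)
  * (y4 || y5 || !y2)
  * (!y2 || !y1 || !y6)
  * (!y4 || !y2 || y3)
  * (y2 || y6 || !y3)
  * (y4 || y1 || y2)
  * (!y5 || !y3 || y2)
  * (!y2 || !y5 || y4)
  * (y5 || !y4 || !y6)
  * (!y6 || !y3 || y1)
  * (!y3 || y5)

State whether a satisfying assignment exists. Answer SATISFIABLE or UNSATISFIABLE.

Set y1 = False and propagate.
Set y2 = False and propagate.
  then y4 is forced to True.
  then y5 is forced to True.
  then y3 is forced to False.
y6 is now unconstrained; take y6 = False.
So y1=False  y2=False  y3=False  y4=True  y5=True  y6=False is a satisfying assignment.

SATISFIABLE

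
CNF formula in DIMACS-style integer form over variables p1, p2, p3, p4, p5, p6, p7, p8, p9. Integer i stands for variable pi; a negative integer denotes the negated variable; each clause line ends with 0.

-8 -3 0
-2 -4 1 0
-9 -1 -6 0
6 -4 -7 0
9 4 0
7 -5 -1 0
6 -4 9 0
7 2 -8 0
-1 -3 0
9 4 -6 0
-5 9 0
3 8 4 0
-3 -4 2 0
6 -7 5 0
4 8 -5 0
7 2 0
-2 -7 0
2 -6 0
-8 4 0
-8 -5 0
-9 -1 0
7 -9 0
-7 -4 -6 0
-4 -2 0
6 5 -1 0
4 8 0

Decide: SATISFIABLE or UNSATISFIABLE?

UNSATISFIABLE

p4 = True:
  propagation gives p2=False, p3=False, p7=True, p6=True; an empty clause results — contradiction.
p4 = False:
  propagation gives p9=True, p8=False; an empty clause results — contradiction.
Every branch closes, so no satisfying assignment exists.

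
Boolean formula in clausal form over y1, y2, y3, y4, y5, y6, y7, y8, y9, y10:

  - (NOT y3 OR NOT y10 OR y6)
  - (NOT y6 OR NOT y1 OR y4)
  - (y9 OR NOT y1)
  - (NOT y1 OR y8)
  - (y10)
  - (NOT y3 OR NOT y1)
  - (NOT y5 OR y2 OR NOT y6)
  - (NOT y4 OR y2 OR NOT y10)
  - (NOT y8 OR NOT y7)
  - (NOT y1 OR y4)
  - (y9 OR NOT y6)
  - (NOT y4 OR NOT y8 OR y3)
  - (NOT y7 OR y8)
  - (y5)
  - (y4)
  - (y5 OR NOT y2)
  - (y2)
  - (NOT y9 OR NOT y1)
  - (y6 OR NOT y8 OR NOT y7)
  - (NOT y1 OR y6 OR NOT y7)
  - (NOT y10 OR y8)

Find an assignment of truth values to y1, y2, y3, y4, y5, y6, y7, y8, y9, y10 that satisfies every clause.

(y10) is a unit clause, so y10 = True.
(y5) is a unit clause, so y5 = True.
The clause (y4) is unit: y4 must be True.
(y2) is a unit clause, so y2 = True.
The clause (y8) is unit: y8 must be True.
Unit propagation: (NOT y7) forces y7 = False.
Unit propagation: (y3) forces y3 = True.
Unit propagation: (y6) forces y6 = True.
Unit propagation: (NOT y1) forces y1 = False.
(y9) is a unit clause, so y9 = True.
Check each clause:
  1. (NOT y10 OR y6 OR NOT y3) — y6 is true.
  2. (y4 OR NOT y1 OR NOT y6) — y4 is true.
  3. (NOT y1 OR y9) — y9 is true.
  4. (y8 OR NOT y1) — y8 is true.
  5. (y10) — y10 is true.
  6. (NOT y3 OR NOT y1) — NOT y1 is true.
  7. (NOT y6 OR NOT y5 OR y2) — y2 is true.
  8. (y2 OR NOT y10 OR NOT y4) — y2 is true.
  9. (NOT y7 OR NOT y8) — NOT y7 is true.
  10. (NOT y1 OR y4) — y4 is true.
  11. (y9 OR NOT y6) — y9 is true.
  12. (NOT y8 OR y3 OR NOT y4) — y3 is true.
  13. (NOT y7 OR y8) — y8 is true.
  14. (y5) — y5 is true.
  15. (y4) — y4 is true.
  16. (y5 OR NOT y2) — y5 is true.
  17. (y2) — y2 is true.
  18. (NOT y1 OR NOT y9) — NOT y1 is true.
  19. (y6 OR NOT y7 OR NOT y8) — NOT y7 is true.
  20. (y6 OR NOT y7 OR NOT y1) — NOT y7 is true.
  21. (y8 OR NOT y10) — y8 is true.

y1=False, y2=True, y3=True, y4=True, y5=True, y6=True, y7=False, y8=True, y9=True, y10=True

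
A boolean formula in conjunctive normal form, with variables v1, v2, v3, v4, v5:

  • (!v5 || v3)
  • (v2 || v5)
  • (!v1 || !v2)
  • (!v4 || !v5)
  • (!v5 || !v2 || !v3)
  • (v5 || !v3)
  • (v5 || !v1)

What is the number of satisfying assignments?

4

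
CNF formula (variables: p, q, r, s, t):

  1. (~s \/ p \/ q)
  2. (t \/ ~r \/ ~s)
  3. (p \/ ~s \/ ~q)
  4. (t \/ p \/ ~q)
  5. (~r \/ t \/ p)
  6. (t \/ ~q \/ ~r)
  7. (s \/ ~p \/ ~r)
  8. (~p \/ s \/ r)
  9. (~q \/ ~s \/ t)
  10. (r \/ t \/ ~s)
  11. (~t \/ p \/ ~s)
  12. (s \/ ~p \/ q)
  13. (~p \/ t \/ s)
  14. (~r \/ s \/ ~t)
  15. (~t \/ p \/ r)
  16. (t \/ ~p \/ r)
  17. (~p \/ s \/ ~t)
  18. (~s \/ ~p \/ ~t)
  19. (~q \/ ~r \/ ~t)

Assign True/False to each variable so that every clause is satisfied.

p = False  q = False  r = False  s = False  t = False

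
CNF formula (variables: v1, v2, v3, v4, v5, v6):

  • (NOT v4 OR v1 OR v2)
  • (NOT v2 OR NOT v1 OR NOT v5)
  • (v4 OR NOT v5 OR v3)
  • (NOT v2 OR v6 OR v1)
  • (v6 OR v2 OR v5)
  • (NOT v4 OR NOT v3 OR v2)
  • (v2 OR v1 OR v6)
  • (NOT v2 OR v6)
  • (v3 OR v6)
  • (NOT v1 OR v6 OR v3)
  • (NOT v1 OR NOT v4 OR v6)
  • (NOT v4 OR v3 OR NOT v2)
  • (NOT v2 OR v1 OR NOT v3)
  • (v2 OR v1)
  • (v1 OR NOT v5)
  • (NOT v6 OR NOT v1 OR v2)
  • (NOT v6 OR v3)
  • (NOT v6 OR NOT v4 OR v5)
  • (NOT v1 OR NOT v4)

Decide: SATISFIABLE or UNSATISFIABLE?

SATISFIABLE

Set v1 = True and propagate.
  then v4 is forced to False.
For the remaining variables, v2 = True, v3 = True, v5 = False, v6 = True works.
So v1 = T, v2 = T, v3 = T, v4 = F, v5 = F, v6 = T is a satisfying assignment.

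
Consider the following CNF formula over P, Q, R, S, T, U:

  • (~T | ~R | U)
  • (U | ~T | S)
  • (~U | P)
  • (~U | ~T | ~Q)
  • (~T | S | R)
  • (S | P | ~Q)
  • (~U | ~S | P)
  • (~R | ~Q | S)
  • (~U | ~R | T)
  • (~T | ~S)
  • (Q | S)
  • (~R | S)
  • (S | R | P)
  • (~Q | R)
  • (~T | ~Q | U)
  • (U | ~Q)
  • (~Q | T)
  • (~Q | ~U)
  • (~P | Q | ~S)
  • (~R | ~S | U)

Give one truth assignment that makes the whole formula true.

P=F, Q=F, R=F, S=T, T=F, U=F

Check each clause:
  1. (~T | U | ~R) — ~T is true.
  2. (S | ~T | U) — ~T is true.
  3. (~U | P) — ~U is true.
  4. (~Q | ~U | ~T) — ~U is true.
  5. (~T | S | R) — S is true.
  6. (P | S | ~Q) — S is true.
  7. (~S | P | ~U) — ~U is true.
  8. (~R | ~Q | S) — S is true.
  9. (~U | ~R | T) — ~R is true.
  10. (~T | ~S) — ~T is true.
  11. (Q | S) — S is true.
  12. (S | ~R) — S is true.
  13. (R | P | S) — S is true.
  14. (R | ~Q) — ~Q is true.
  15. (U | ~T | ~Q) — ~T is true.
  16. (U | ~Q) — ~Q is true.
  17. (T | ~Q) — ~Q is true.
  18. (~Q | ~U) — ~U is true.
  19. (~S | Q | ~P) — ~P is true.
  20. (U | ~S | ~R) — ~R is true.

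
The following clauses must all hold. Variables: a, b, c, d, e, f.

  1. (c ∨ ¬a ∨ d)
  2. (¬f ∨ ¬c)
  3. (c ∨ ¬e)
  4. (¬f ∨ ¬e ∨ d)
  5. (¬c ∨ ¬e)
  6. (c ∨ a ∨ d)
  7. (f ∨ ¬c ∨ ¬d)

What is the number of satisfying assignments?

12

Split on c, then d.
  c=1, d=1: a clause becomes empty — 0.
  c=1, d=0: remaining (a,b,e,f) ∈ {(0,0,0,0); (0,1,0,0); (1,0,0,0); (1,1,0,0)} — 4.
  c=0, d=1: forces e=0; a, b, f free → 2^3 = 8.
  c=0, d=0: a clause becomes empty — 0.
Total: 0 + 4 + 8 + 0 = 12.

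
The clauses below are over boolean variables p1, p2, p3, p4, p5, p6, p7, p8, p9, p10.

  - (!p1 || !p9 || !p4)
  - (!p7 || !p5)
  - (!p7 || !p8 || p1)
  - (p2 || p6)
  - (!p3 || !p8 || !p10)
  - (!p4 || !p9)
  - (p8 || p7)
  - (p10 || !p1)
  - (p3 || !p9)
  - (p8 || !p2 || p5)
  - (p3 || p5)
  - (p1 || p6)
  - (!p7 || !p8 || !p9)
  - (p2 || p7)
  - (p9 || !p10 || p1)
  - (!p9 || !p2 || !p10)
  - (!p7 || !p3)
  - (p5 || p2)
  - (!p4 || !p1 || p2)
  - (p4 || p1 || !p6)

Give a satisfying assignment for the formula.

p1=1, p2=1, p3=0, p4=0, p5=1, p6=1, p7=0, p8=1, p9=0, p10=1

Check each clause:
  1. (!p1 || !p4 || !p9) — !p4 is true.
  2. (!p7 || !p5) — !p7 is true.
  3. (!p7 || !p8 || p1) — !p7 is true.
  4. (p6 || p2) — p2 is true.
  5. (!p10 || !p3 || !p8) — !p3 is true.
  6. (!p9 || !p4) — !p4 is true.
  7. (p7 || p8) — p8 is true.
  8. (p10 || !p1) — p10 is true.
  9. (!p9 || p3) — !p9 is true.
  10. (!p2 || p8 || p5) — p8 is true.
  11. (p5 || p3) — p5 is true.
  12. (p6 || p1) — p1 is true.
  13. (!p8 || !p7 || !p9) — !p7 is true.
  14. (p2 || p7) — p2 is true.
  15. (p9 || !p10 || p1) — p1 is true.
  16. (!p2 || !p10 || !p9) — !p9 is true.
  17. (!p3 || !p7) — !p7 is true.
  18. (p5 || p2) — p2 is true.
  19. (!p4 || p2 || !p1) — p2 is true.
  20. (p1 || !p6 || p4) — p1 is true.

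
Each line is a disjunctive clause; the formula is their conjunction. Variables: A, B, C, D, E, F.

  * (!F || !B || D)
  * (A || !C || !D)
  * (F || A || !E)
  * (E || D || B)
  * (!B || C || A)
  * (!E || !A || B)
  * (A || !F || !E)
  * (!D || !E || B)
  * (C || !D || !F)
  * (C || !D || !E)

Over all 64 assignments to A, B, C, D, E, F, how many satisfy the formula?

Case analysis on D and E:
  D=1, E=1: remaining (A,B,C,F) ∈ {(1,1,1,0); (1,1,1,1)} — 2.
  D=1, E=0: 7 of the 16 assignments to (A,B,C,F) work.
  D=0, E=1: remaining (A,B,C,F) ∈ {(1,1,0,0); (1,1,1,0)} — 2.
  D=0, E=0: remaining (A,B,C,F) ∈ {(0,1,1,0); (1,1,0,0); (1,1,1,0)} — 3.
Total: 2 + 7 + 2 + 3 = 14.

14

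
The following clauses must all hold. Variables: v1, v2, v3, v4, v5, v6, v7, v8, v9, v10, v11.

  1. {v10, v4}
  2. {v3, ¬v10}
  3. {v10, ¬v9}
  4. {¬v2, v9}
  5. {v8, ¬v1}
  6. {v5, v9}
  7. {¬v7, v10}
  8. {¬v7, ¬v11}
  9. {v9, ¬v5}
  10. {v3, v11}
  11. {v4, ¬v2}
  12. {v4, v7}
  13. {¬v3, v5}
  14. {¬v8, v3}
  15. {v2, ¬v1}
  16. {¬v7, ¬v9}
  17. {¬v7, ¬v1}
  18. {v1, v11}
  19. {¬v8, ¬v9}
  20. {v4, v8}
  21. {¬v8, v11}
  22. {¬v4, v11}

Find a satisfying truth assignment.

v1=False  v2=True  v3=True  v4=True  v5=True  v6=False  v7=False  v8=False  v9=True  v10=True  v11=True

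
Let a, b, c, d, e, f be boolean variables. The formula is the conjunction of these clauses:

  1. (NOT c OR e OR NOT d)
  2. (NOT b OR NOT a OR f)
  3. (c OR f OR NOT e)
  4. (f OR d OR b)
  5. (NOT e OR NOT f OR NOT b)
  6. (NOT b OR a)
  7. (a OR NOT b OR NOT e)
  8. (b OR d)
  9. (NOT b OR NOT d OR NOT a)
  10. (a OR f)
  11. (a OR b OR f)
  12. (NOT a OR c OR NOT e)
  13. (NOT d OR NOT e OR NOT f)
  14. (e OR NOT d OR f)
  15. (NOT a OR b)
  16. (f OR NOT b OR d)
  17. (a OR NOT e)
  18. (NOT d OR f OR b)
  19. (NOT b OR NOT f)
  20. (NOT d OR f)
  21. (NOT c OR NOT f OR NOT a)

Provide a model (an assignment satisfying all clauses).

Try a = False.
  then b is forced to False.
  then d is forced to True.
  then f is forced to True.
  then e is forced to False.
  then c is forced to False.
Every clause has at least one true literal under this assignment.

a=False, b=False, c=False, d=True, e=False, f=True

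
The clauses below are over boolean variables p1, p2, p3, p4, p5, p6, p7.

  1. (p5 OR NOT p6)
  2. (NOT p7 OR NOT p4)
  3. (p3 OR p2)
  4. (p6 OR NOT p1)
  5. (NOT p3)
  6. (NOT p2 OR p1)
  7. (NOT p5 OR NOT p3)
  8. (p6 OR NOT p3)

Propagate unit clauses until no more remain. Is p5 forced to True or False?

True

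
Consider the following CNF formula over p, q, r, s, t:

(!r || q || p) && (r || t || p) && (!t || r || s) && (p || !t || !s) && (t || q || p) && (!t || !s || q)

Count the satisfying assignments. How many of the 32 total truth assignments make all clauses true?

Split on t, then p.
  t=1, p=1: remaining (q,r,s) ∈ {(0,1,0); (1,0,1); (1,1,0); (1,1,1)} — 4.
  t=1, p=0: remaining (q,r,s) ∈ {(1,1,0)} — 1.
  t=0, p=1: q, r, s free → 2^3 = 8.
  t=0, p=0: remaining (q,r,s) ∈ {(1,1,0); (1,1,1)} — 2.
Total: 4 + 1 + 8 + 2 = 15.

15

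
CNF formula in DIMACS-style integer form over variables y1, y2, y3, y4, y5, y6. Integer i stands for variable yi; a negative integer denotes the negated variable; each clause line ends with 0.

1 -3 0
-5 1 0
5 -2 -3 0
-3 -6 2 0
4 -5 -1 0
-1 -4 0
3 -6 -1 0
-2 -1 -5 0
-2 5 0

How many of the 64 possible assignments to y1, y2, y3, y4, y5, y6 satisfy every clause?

6

Satisfying assignments:
  y1=F y2=F y3=F y4=F y5=F y6=F
  y1=F y2=F y3=F y4=F y5=F y6=T
  y1=F y2=F y3=F y4=T y5=F y6=F
  y1=F y2=F y3=F y4=T y5=F y6=T
  y1=T y2=F y3=F y4=F y5=F y6=F
  y1=T y2=F y3=T y4=F y5=F y6=F
That's 6 in total.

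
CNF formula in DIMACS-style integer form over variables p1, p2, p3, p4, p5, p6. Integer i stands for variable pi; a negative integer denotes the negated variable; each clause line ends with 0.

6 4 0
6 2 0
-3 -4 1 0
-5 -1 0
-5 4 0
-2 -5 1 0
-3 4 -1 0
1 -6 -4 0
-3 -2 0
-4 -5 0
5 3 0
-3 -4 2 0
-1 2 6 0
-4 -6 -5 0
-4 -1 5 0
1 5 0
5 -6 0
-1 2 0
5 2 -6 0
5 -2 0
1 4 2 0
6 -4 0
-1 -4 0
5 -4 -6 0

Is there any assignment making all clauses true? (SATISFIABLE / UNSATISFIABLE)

p4 = True:
  propagation gives p5=False, p3=True, p1=True; an empty clause results — contradiction.
p4 = False:
  propagation gives p6=True, p5=False; an empty clause results — contradiction.
Every branch closes, so no satisfying assignment exists.

UNSATISFIABLE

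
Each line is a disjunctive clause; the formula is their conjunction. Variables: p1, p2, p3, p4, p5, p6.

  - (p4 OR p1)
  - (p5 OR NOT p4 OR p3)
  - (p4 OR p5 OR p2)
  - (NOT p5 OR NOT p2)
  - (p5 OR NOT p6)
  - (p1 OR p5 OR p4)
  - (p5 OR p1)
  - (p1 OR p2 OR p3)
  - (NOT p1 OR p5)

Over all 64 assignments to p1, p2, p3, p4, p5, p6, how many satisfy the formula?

10

Split on p5, then p1.
  p5=1, p1=1: forces p2=0; p3, p4, p6 free → 2^3 = 8.
  p5=1, p1=0: remaining (p2,p3,p4,p6) ∈ {(0,1,1,0); (0,1,1,1)} — 2.
  p5=0, p1=1: a clause becomes empty — 0.
  p5=0, p1=0: a clause becomes empty — 0.
Total: 8 + 2 + 0 + 0 = 10.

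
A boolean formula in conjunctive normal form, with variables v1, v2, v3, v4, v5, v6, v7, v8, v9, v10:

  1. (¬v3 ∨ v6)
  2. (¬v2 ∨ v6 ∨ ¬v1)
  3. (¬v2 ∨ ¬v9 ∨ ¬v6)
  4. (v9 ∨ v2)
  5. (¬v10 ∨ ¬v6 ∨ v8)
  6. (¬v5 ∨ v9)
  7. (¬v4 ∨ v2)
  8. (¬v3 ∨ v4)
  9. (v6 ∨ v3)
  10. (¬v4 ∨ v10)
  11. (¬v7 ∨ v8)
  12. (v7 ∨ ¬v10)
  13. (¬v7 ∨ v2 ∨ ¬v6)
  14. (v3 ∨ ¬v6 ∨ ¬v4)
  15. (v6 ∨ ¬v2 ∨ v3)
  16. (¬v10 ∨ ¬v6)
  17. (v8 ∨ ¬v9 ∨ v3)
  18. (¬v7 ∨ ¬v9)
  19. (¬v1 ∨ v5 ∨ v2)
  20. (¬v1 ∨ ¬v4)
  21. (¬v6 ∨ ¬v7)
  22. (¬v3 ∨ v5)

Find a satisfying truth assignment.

v1 = 1, v2 = 1, v3 = 0, v4 = 0, v5 = 0, v6 = 1, v7 = 0, v8 = 0, v9 = 0, v10 = 0

Check each clause:
  1. (¬v3 ∨ v6) — ¬v3 is true.
  2. (¬v1 ∨ ¬v2 ∨ v6) — v6 is true.
  3. (¬v9 ∨ ¬v6 ∨ ¬v2) — ¬v9 is true.
  4. (v2 ∨ v9) — v2 is true.
  5. (v8 ∨ ¬v6 ∨ ¬v10) — ¬v10 is true.
  6. (v9 ∨ ¬v5) — ¬v5 is true.
  7. (v2 ∨ ¬v4) — v2 is true.
  8. (¬v3 ∨ v4) — ¬v3 is true.
  9. (v6 ∨ v3) — v6 is true.
  10. (v10 ∨ ¬v4) — ¬v4 is true.
  11. (¬v7 ∨ v8) — ¬v7 is true.
  12. (¬v10 ∨ v7) — ¬v10 is true.
  13. (¬v6 ∨ v2 ∨ ¬v7) — ¬v7 is true.
  14. (¬v6 ∨ ¬v4 ∨ v3) — ¬v4 is true.
  15. (¬v2 ∨ v3 ∨ v6) — v6 is true.
  16. (¬v10 ∨ ¬v6) — ¬v10 is true.
  17. (v3 ∨ ¬v9 ∨ v8) — ¬v9 is true.
  18. (¬v9 ∨ ¬v7) — ¬v7 is true.
  19. (¬v1 ∨ v2 ∨ v5) — v2 is true.
  20. (¬v4 ∨ ¬v1) — ¬v4 is true.
  21. (¬v7 ∨ ¬v6) — ¬v7 is true.
  22. (¬v3 ∨ v5) — ¬v3 is true.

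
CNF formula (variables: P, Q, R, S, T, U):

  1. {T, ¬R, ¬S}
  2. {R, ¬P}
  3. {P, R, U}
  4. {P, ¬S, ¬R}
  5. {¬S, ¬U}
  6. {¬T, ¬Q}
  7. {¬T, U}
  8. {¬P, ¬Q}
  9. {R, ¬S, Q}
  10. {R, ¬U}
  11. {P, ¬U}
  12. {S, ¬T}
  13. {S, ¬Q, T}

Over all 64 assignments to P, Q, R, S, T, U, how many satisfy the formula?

3

The models are:
  P=0 Q=0 R=1 S=0 T=0 U=0
  P=1 Q=0 R=1 S=0 T=0 U=0
  P=1 Q=0 R=1 S=0 T=0 U=1
Count: 3.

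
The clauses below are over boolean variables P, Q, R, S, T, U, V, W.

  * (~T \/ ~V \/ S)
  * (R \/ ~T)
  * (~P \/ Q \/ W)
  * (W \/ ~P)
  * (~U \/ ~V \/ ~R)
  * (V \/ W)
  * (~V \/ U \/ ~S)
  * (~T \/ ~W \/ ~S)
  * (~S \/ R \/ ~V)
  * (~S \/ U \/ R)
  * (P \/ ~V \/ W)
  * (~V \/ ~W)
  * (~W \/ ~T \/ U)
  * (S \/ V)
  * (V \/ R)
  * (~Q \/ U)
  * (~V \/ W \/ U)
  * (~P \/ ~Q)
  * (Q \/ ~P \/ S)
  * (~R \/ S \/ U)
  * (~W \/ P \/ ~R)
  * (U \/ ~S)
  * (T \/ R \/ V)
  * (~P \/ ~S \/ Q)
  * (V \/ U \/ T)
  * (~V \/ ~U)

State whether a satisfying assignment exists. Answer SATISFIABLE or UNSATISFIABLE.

V = True:
  propagation gives W=False, P=False; an empty clause results — contradiction.
V = False:
  propagation gives W=True, S=True, T=False, R=True; an empty clause results — contradiction.
Every branch closes, so no satisfying assignment exists.

UNSATISFIABLE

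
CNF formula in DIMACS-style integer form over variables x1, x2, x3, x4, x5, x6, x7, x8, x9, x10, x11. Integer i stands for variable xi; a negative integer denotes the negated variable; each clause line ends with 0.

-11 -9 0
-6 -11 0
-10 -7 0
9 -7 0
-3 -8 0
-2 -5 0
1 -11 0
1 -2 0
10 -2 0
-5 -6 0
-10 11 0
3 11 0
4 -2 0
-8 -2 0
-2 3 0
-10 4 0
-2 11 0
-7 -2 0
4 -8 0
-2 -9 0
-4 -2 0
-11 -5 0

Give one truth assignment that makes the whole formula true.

x1=F, x2=F, x3=T, x4=T, x5=F, x6=T, x7=F, x8=F, x9=T, x10=F, x11=F

Pure literal: x2 appears only negated; assign x2 = False.
Pure literal: x5 appears only negated; assign x5 = False.
Try x1 = False.
  then x11 is forced to False.
  then x10 is forced to False.
  then x3 is forced to True.
  then x8 is forced to False.
Try x7 = False.
x4, x6, x9 are now unconstrained; take x4 = True, x6 = True, x9 = True.
Every clause has at least one true literal under this assignment.
Check each clause:
  1. (~x9 | ~x11) — ~x11 is true.
  2. (~x11 | ~x6) — ~x11 is true.
  3. (~x7 | ~x10) — ~x7 is true.
  4. (~x7 | x9) — ~x7 is true.
  5. (~x8 | ~x3) — ~x8 is true.
  6. (~x5 | ~x2) — ~x5 is true.
  7. (~x11 | x1) — ~x11 is true.
  8. (x1 | ~x2) — ~x2 is true.
  9. (~x2 | x10) — ~x2 is true.
  10. (~x5 | ~x6) — ~x5 is true.
  11. (~x10 | x11) — ~x10 is true.
  12. (x3 | x11) — x3 is true.
  13. (x4 | ~x2) — x4 is true.
  14. (~x2 | ~x8) — ~x8 is true.
  15. (~x2 | x3) — x3 is true.
  16. (~x10 | x4) — x4 is true.
  17. (x11 | ~x2) — ~x2 is true.
  18. (~x2 | ~x7) — ~x7 is true.
  19. (~x8 | x4) — ~x8 is true.
  20. (~x2 | ~x9) — ~x2 is true.
  21. (~x2 | ~x4) — ~x2 is true.
  22. (~x11 | ~x5) — ~x5 is true.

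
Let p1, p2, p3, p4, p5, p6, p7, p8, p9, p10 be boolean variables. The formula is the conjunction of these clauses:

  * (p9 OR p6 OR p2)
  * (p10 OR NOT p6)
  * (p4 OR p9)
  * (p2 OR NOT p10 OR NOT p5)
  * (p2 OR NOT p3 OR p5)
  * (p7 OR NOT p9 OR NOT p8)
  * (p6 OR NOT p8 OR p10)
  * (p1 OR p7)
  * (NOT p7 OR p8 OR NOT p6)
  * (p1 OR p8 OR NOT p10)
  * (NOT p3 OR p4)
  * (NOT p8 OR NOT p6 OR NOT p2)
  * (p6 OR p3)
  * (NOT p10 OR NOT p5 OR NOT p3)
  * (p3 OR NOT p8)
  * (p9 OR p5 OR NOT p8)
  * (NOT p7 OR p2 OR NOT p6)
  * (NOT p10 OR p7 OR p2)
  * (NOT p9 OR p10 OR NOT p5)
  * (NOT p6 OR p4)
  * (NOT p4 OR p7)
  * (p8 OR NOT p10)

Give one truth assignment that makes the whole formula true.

p1 = 1, p2 = 1, p3 = 1, p4 = 1, p5 = 0, p6 = 0, p7 = 1, p8 = 0, p9 = 1, p10 = 0

Pure literal: p1 appears only positively; assign p1 = True.
Try p2 = True.
Set p3 = True and propagate.
  then p4 is forced to True.
  then p7 is forced to True.
The remaining clauses are satisfied by p5 = False, p6 = False, p8 = False, p9 = True, p10 = False.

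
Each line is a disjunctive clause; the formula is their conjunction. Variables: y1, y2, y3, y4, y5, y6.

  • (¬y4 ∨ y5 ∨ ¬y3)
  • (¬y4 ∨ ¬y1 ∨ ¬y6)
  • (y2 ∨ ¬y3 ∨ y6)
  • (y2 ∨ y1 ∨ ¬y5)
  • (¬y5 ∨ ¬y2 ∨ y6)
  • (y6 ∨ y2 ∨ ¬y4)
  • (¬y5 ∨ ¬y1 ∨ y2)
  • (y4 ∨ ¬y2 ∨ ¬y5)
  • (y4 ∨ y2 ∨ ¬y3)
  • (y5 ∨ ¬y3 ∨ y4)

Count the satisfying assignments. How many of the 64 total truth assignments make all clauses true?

14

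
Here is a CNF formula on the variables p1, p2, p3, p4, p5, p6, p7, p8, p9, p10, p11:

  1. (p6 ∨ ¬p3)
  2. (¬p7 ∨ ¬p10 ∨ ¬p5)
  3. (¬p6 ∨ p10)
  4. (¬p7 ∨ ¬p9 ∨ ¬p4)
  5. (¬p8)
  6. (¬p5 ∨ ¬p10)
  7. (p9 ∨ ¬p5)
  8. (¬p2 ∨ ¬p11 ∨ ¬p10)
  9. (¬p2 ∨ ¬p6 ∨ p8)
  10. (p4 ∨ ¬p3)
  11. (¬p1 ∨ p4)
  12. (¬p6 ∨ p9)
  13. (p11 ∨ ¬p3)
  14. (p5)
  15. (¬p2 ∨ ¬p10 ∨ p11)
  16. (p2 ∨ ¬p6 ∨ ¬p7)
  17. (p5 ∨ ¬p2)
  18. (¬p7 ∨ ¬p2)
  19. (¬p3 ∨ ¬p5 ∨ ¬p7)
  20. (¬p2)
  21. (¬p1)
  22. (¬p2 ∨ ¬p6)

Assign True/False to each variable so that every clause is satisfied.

The clause (¬p8) is unit: p8 must be False.
(p5) is a unit clause, so p5 = True.
The clause (¬p10) is unit: p10 must be False.
The clause (¬p6) is unit: p6 must be False.
The clause (¬p3) is unit: p3 must be False.
The clause (p9) is unit: p9 must be True.
The clause (¬p2) is unit: p2 must be False.
Unit propagation: (¬p1) forces p1 = False.
Pure literal: p4 appears only negated; assign p4 = False.
Pure literal: p7 appears only negated; assign p7 = False.
p11 is now unconstrained; take p11 = True.
Every clause has at least one true literal under this assignment.

p1=F, p2=F, p3=F, p4=F, p5=T, p6=F, p7=F, p8=F, p9=T, p10=F, p11=T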